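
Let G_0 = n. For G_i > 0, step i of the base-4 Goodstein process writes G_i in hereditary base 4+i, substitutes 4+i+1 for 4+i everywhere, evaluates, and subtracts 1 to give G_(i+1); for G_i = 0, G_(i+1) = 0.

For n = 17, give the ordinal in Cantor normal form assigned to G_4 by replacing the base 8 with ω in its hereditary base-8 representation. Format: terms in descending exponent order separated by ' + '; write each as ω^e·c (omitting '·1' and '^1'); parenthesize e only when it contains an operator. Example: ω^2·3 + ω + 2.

(0) 17|_4 = 4^2 + 1 ↦ 5^2 + 1|_5 = 26 ⇒ 25
(1) 25|_5 = 5^2 ↦ 6^2|_6 = 36 ⇒ 35
(2) 35|_6 = 5·6 + 5 ↦ 5·7 + 5|_7 = 40 ⇒ 39
(3) 39|_7 = 5·7 + 4 ↦ 5·8 + 4|_8 = 44 ⇒ 43

ω·5 + 3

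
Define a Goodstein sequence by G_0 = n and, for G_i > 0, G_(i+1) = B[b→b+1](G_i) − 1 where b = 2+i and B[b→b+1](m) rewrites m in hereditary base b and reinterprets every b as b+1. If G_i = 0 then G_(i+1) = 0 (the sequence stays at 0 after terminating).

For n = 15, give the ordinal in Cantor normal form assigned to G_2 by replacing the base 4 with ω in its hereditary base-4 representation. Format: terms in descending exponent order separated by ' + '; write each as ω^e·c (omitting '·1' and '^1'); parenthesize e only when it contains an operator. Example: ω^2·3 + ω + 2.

base 2: 15 = 2^(2 + 1) + 2^2 + 2 + 1; at 3: 3^(3 + 1) + 3^3 + 3 + 1 = 112; next = 111
base 3: 111 = 3^(3 + 1) + 3^3 + 3; at 4: 4^(4 + 1) + 4^4 + 4 = 1284; next = 1283
base 4: 1283 = 4^(4 + 1) + 4^4 + 3; at 5: 5^(5 + 1) + 5^5 + 3 = 18753; next = 18752

ω^(ω + 1) + ω^ω + 3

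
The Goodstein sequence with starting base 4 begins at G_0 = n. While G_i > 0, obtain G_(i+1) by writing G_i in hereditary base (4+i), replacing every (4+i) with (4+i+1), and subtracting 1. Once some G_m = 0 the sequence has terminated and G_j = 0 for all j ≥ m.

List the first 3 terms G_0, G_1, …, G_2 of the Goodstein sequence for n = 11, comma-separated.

11, 12, 13

(0) 11|_4 = 2·4 + 3 ↦ 2·5 + 3|_5 = 13 ⇒ 12
(1) 12|_5 = 2·5 + 2 ↦ 2·6 + 2|_6 = 14 ⇒ 13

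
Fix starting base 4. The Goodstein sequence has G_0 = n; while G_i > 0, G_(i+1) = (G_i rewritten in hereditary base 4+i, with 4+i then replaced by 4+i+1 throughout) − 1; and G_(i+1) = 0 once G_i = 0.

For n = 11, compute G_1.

[0] 11 ≡ 2·4 + 3 (base 4). Lift 5: 13. −1: 12.
[1] 12 ≡ 2·5 + 2 (base 5). Lift 6: 14. −1: 13.

12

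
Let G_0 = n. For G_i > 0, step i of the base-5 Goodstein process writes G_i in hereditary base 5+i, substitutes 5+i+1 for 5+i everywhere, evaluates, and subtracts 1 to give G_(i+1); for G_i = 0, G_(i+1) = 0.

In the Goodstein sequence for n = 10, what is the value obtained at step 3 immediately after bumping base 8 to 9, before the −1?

12

[0] 10 ≡ 2·5 (base 5). Lift 6: 12. −1: 11.
[1] 11 ≡ 6 + 5 (base 6). Lift 7: 12. −1: 11.
[2] 11 ≡ 7 + 4 (base 7). Lift 8: 12. −1: 11.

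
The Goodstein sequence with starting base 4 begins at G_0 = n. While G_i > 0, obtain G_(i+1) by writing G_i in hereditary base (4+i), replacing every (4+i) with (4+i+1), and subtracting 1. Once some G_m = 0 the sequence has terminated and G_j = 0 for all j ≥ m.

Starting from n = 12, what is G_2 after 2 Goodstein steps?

[0] 12 ≡ 3·4 (base 4). Lift 5: 15. −1: 14.
[1] 14 ≡ 2·5 + 4 (base 5). Lift 6: 16. −1: 15.

15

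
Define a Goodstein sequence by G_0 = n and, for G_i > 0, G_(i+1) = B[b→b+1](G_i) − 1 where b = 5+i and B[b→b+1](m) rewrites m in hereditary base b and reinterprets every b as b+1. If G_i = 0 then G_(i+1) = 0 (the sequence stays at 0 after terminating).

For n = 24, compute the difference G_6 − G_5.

2

G_0=24  [base 5] 4·5 + 4  →[5↦6]→  4·6 + 4 = 28  −1 ⇒ G_1=27
G_1=27  [base 6] 4·6 + 3  →[6↦7]→  4·7 + 3 = 31  −1 ⇒ G_2=30
G_2=30  [base 7] 4·7 + 2  →[7↦8]→  4·8 + 2 = 34  −1 ⇒ G_3=33
G_3=33  [base 8] 4·8 + 1  →[8↦9]→  4·9 + 1 = 37  −1 ⇒ G_4=36
G_4=36  [base 9] 4·9  →[9↦10]→  4·10 = 40  −1 ⇒ G_5=39
G_5=39  [base 10] 3·10 + 9  →[10↦11]→  3·11 + 9 = 42  −1 ⇒ G_6=41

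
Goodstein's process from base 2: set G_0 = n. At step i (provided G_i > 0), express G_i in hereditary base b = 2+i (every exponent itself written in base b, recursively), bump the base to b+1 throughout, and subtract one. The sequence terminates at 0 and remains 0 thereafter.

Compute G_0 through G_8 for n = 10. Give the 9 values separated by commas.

10, 83, 1025, 15625, 279935, 4215754, 84073323, 1937434592, 50000555551

10 —HB2→ 2^(2 + 1) + 2 —bump→ 3^(3 + 1) + 3 = 84 —(−1)→ 83
83 —HB3→ 3^(3 + 1) + 2 —bump→ 4^(4 + 1) + 2 = 1026 —(−1)→ 1025
1025 —HB4→ 4^(4 + 1) + 1 —bump→ 5^(5 + 1) + 1 = 15626 —(−1)→ 15625
15625 —HB5→ 5^(5 + 1) —bump→ 6^(6 + 1) = 279936 —(−1)→ 279935
279935 —HB6→ 5·6^6 + 5·6^5 + 5·6^4 + 5·6^3 + 5·6^2 + 5·6 + 5 —bump→ 5·7^7 + 5·7^5 + 5·7^4 + 5·7^3 + 5·7^2 + 5·7 + 5 = 4215755 —(−1)→ 4215754
4215754 —HB7→ 5·7^7 + 5·7^5 + 5·7^4 + 5·7^3 + 5·7^2 + 5·7 + 4 —bump→ 5·8^8 + 5·8^5 + 5·8^4 + 5·8^3 + 5·8^2 + 5·8 + 4 = 84073324 —(−1)→ 84073323
84073323 —HB8→ 5·8^8 + 5·8^5 + 5·8^4 + 5·8^3 + 5·8^2 + 5·8 + 3 —bump→ 5·9^9 + 5·9^5 + 5·9^4 + 5·9^3 + 5·9^2 + 5·9 + 3 = 1937434593 —(−1)→ 1937434592
1937434592 —HB9→ 5·9^9 + 5·9^5 + 5·9^4 + 5·9^3 + 5·9^2 + 5·9 + 2 —bump→ 5·10^10 + 5·10^5 + 5·10^4 + 5·10^3 + 5·10^2 + 5·10 + 2 = 50000555552 —(−1)→ 50000555551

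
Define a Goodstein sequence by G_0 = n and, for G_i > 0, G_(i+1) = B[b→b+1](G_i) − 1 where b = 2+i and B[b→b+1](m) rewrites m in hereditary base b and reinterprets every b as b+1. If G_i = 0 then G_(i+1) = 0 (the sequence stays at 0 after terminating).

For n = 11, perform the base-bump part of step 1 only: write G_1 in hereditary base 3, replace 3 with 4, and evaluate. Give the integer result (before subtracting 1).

i=0: 11 = 2^(2 + 1) + 2 + 1 (b=2); 2→3: 3^(3 + 1) + 3 + 1 = 85; 85−1 = 84
i=1: 84 = 3^(3 + 1) + 3 (b=3); 3→4: 4^(4 + 1) + 4 = 1028; 1028−1 = 1027

1028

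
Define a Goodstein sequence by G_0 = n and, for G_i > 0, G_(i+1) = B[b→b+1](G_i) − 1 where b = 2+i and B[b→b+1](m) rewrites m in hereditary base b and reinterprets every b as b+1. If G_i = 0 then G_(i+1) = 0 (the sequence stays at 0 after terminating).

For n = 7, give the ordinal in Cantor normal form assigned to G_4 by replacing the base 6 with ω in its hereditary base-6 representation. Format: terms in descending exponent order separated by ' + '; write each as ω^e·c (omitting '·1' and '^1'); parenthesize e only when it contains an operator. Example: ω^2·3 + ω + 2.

ω^ω + 1

i=0: 7 = 2^2 + 2 + 1 (b=2); 2→3: 3^3 + 3 + 1 = 31; 31−1 = 30
i=1: 30 = 3^3 + 3 (b=3); 3→4: 4^4 + 4 = 260; 260−1 = 259
i=2: 259 = 4^4 + 3 (b=4); 4→5: 5^5 + 3 = 3128; 3128−1 = 3127
i=3: 3127 = 5^5 + 2 (b=5); 5→6: 6^6 + 2 = 46658; 46658−1 = 46657
i=4: 46657 = 6^6 + 1 (b=6); 6→7: 7^7 + 1 = 823544; 823544−1 = 823543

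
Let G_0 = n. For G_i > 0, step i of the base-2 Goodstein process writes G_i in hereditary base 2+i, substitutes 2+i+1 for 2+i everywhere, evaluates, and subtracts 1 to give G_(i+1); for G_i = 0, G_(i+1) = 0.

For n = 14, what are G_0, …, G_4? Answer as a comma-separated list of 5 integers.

step 0: 14 = 2^(2 + 1) + 2^2 + 2; sub 3 for 2: 3^(3 + 1) + 3^3 + 3; = 111; G_1 = 111−1 = 110
step 1: 110 = 3^(3 + 1) + 3^3 + 2; sub 4 for 3: 4^(4 + 1) + 4^4 + 2; = 1282; G_2 = 1282−1 = 1281
step 2: 1281 = 4^(4 + 1) + 4^4 + 1; sub 5 for 4: 5^(5 + 1) + 5^5 + 1; = 18751; G_3 = 18751−1 = 18750
step 3: 18750 = 5^(5 + 1) + 5^5; sub 6 for 5: 6^(6 + 1) + 6^6; = 326592; G_4 = 326592−1 = 326591

14, 110, 1281, 18750, 326591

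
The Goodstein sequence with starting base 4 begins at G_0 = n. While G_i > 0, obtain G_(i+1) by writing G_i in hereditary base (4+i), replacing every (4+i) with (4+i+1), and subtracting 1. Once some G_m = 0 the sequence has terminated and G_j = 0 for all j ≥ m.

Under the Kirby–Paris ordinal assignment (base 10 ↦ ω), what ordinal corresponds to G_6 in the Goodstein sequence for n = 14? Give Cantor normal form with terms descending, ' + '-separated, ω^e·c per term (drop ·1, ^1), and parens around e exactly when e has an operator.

step 0: 14 = 3·4 + 2; sub 5 for 4: 3·5 + 2; = 17; G_1 = 17−1 = 16
step 1: 16 = 3·5 + 1; sub 6 for 5: 3·6 + 1; = 19; G_2 = 19−1 = 18
step 2: 18 = 3·6; sub 7 for 6: 3·7; = 21; G_3 = 21−1 = 20
step 3: 20 = 2·7 + 6; sub 8 for 7: 2·8 + 6; = 22; G_4 = 22−1 = 21
step 4: 21 = 2·8 + 5; sub 9 for 8: 2·9 + 5; = 23; G_5 = 23−1 = 22
step 5: 22 = 2·9 + 4; sub 10 for 9: 2·10 + 4; = 24; G_6 = 24−1 = 23
step 6: 23 = 2·10 + 3; sub 11 for 10: 2·11 + 3; = 25; G_7 = 25−1 = 24

ω·2 + 3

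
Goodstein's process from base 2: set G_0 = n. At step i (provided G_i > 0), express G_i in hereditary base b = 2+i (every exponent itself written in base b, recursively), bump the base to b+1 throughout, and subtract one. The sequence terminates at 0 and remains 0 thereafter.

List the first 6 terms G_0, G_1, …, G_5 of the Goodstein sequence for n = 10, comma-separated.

[0] 10 ≡ 2^(2 + 1) + 2 (base 2). Lift 3: 84. −1: 83.
[1] 83 ≡ 3^(3 + 1) + 2 (base 3). Lift 4: 1026. −1: 1025.
[2] 1025 ≡ 4^(4 + 1) + 1 (base 4). Lift 5: 15626. −1: 15625.
[3] 15625 ≡ 5^(5 + 1) (base 5). Lift 6: 279936. −1: 279935.
[4] 279935 ≡ 5·6^6 + 5·6^5 + 5·6^4 + 5·6^3 + 5·6^2 + 5·6 + 5 (base 6). Lift 7: 4215755. −1: 4215754.

10, 83, 1025, 15625, 279935, 4215754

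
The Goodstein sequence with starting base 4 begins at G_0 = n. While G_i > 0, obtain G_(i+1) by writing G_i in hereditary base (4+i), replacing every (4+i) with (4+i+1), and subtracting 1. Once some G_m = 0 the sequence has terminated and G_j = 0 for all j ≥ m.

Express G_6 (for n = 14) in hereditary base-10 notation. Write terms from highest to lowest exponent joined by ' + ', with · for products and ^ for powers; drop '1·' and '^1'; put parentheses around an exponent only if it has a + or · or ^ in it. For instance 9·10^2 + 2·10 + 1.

2·10 + 3

[0] 14 ≡ 3·4 + 2 (base 4). Lift 5: 17. −1: 16.
[1] 16 ≡ 3·5 + 1 (base 5). Lift 6: 19. −1: 18.
[2] 18 ≡ 3·6 (base 6). Lift 7: 21. −1: 20.
[3] 20 ≡ 2·7 + 6 (base 7). Lift 8: 22. −1: 21.
[4] 21 ≡ 2·8 + 5 (base 8). Lift 9: 23. −1: 22.
[5] 22 ≡ 2·9 + 4 (base 9). Lift 10: 24. −1: 23.
[6] 23 ≡ 2·10 + 3 (base 10). Lift 11: 25. −1: 24.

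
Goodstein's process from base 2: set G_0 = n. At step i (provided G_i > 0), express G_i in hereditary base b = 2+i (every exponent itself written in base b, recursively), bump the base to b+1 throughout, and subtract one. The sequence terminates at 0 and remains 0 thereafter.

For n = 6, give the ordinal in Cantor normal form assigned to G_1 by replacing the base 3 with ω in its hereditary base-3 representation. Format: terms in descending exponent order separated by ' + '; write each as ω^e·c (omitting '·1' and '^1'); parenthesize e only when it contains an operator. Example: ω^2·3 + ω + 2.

6 —HB2→ 2^2 + 2 —bump→ 3^3 + 3 = 30 —(−1)→ 29
29 —HB3→ 3^3 + 2 —bump→ 4^4 + 2 = 258 —(−1)→ 257

ω^ω + 2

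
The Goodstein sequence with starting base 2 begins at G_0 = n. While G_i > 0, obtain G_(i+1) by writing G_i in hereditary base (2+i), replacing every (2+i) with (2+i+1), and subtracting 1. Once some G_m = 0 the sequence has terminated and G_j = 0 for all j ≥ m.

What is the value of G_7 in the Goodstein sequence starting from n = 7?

i=0: 7 = 2^2 + 2 + 1 (b=2); 2→3: 3^3 + 3 + 1 = 31; 31−1 = 30
i=1: 30 = 3^3 + 3 (b=3); 3→4: 4^4 + 4 = 260; 260−1 = 259
i=2: 259 = 4^4 + 3 (b=4); 4→5: 5^5 + 3 = 3128; 3128−1 = 3127
i=3: 3127 = 5^5 + 2 (b=5); 5→6: 6^6 + 2 = 46658; 46658−1 = 46657
i=4: 46657 = 6^6 + 1 (b=6); 6→7: 7^7 + 1 = 823544; 823544−1 = 823543
i=5: 823543 = 7^7 (b=7); 7→8: 8^8 = 16777216; 16777216−1 = 16777215
i=6: 16777215 = 7·8^7 + 7·8^6 + 7·8^5 + 7·8^4 + 7·8^3 + 7·8^2 + 7·8 + 7 (b=8); 8→9: 7·9^7 + 7·9^6 + 7·9^5 + 7·9^4 + 7·9^3 + 7·9^2 + 7·9 + 7 = 37665880; 37665880−1 = 37665879

37665879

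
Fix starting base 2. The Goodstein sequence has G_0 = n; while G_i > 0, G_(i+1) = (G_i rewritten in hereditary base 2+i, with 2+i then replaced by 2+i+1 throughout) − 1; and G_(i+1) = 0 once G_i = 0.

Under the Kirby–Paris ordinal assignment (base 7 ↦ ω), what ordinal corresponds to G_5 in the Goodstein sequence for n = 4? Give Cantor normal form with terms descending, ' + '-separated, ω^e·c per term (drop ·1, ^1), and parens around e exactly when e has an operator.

ω^2·2 + ω + 4

4 —HB2→ 2^2 —bump→ 3^3 = 27 —(−1)→ 26
26 —HB3→ 2·3^2 + 2·3 + 2 —bump→ 2·4^2 + 2·4 + 2 = 42 —(−1)→ 41
41 —HB4→ 2·4^2 + 2·4 + 1 —bump→ 2·5^2 + 2·5 + 1 = 61 —(−1)→ 60
60 —HB5→ 2·5^2 + 2·5 —bump→ 2·6^2 + 2·6 = 84 —(−1)→ 83
83 —HB6→ 2·6^2 + 6 + 5 —bump→ 2·7^2 + 7 + 5 = 110 —(−1)→ 109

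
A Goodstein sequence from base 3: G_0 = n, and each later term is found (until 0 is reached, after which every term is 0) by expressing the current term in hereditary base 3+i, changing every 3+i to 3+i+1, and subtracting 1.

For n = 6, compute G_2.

7

G_0=6  [base 3] 2·3  →[3↦4]→  2·4 = 8  −1 ⇒ G_1=7
G_1=7  [base 4] 4 + 3  →[4↦5]→  5 + 3 = 8  −1 ⇒ G_2=7
G_2=7  [base 5] 5 + 2  →[5↦6]→  6 + 2 = 8  −1 ⇒ G_3=7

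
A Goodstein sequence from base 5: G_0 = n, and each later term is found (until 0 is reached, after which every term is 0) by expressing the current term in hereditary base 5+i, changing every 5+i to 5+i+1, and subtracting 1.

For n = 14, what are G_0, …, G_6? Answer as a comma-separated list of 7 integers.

14, 15, 16, 17, 18, 19, 19

(0) 14|_5 = 2·5 + 4 ↦ 2·6 + 4|_6 = 16 ⇒ 15
(1) 15|_6 = 2·6 + 3 ↦ 2·7 + 3|_7 = 17 ⇒ 16
(2) 16|_7 = 2·7 + 2 ↦ 2·8 + 2|_8 = 18 ⇒ 17
(3) 17|_8 = 2·8 + 1 ↦ 2·9 + 1|_9 = 19 ⇒ 18
(4) 18|_9 = 2·9 ↦ 2·10|_10 = 20 ⇒ 19
(5) 19|_10 = 10 + 9 ↦ 11 + 9|_11 = 20 ⇒ 19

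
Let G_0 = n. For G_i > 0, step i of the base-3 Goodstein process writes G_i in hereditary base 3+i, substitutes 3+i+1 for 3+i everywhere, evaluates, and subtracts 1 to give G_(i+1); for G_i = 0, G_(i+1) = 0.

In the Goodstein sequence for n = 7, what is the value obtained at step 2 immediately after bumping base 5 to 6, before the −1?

(0) 7|_3 = 2·3 + 1 ↦ 2·4 + 1|_4 = 9 ⇒ 8
(1) 8|_4 = 2·4 ↦ 2·5|_5 = 10 ⇒ 9
(2) 9|_5 = 5 + 4 ↦ 6 + 4|_6 = 10 ⇒ 9

10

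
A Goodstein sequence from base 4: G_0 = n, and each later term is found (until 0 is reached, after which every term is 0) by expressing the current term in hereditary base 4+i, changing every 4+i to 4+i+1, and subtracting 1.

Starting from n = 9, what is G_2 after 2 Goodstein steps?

G_0 = 9. HB_4(9) = 2·4 + 1. Bump = 11. G_1 = 10.
G_1 = 10. HB_5(10) = 2·5. Bump = 12. G_2 = 11.
G_2 = 11. HB_6(11) = 6 + 5. Bump = 12. G_3 = 11.

11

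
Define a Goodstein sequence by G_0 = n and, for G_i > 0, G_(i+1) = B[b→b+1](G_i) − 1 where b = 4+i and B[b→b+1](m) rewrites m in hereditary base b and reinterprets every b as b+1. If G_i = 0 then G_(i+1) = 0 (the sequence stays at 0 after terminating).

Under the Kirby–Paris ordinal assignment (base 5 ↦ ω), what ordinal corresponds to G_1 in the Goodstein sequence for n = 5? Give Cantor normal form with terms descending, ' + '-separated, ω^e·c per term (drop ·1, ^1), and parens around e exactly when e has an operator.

base 4: 5 = 4 + 1; at 5: 5 + 1 = 6; next = 5
base 5: 5 = 5; at 6: 6 = 6; next = 5

ω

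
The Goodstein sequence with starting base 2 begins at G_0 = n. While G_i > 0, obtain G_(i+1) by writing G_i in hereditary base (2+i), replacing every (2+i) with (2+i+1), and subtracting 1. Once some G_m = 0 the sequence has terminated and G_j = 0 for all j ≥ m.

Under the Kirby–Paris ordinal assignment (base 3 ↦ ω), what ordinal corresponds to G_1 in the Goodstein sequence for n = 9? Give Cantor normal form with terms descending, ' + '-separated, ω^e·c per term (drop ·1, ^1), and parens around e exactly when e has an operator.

(0) 9|_2 = 2^(2 + 1) + 1 ↦ 3^(3 + 1) + 1|_3 = 82 ⇒ 81
(1) 81|_3 = 3^(3 + 1) ↦ 4^(4 + 1)|_4 = 1024 ⇒ 1023

ω^(ω + 1)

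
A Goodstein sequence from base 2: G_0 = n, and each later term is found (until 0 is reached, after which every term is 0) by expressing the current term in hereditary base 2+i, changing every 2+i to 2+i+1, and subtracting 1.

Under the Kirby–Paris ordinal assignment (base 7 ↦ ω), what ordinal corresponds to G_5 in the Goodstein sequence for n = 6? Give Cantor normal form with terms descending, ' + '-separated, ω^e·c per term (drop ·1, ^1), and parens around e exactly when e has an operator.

ω^5·5 + ω^4·5 + ω^3·5 + ω^2·5 + ω·5 + 4

G_0=6  [base 2] 2^2 + 2  →[2↦3]→  3^3 + 3 = 30  −1 ⇒ G_1=29
G_1=29  [base 3] 3^3 + 2  →[3↦4]→  4^4 + 2 = 258  −1 ⇒ G_2=257
G_2=257  [base 4] 4^4 + 1  →[4↦5]→  5^5 + 1 = 3126  −1 ⇒ G_3=3125
G_3=3125  [base 5] 5^5  →[5↦6]→  6^6 = 46656  −1 ⇒ G_4=46655
G_4=46655  [base 6] 5·6^5 + 5·6^4 + 5·6^3 + 5·6^2 + 5·6 + 5  →[6↦7]→  5·7^5 + 5·7^4 + 5·7^3 + 5·7^2 + 5·7 + 5 = 98040  −1 ⇒ G_5=98039
G_5=98039  [base 7] 5·7^5 + 5·7^4 + 5·7^3 + 5·7^2 + 5·7 + 4  →[7↦8]→  5·8^5 + 5·8^4 + 5·8^3 + 5·8^2 + 5·8 + 4 = 187244  −1 ⇒ G_6=187243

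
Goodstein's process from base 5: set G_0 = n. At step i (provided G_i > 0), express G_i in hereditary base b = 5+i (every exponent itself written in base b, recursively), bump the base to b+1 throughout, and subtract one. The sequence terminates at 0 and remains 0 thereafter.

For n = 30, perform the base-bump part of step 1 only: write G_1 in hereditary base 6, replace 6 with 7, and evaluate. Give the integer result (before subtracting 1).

base 5: 30 = 5^2 + 5; at 6: 6^2 + 6 = 42; next = 41
base 6: 41 = 6^2 + 5; at 7: 7^2 + 5 = 54; next = 53

54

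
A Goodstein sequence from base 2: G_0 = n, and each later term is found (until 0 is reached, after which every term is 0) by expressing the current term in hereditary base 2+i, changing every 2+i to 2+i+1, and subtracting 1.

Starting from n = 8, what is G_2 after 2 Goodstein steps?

[0] 8 ≡ 2^(2 + 1) (base 2). Lift 3: 81. −1: 80.
[1] 80 ≡ 2·3^3 + 2·3^2 + 2·3 + 2 (base 3). Lift 4: 554. −1: 553.
[2] 553 ≡ 2·4^4 + 2·4^2 + 2·4 + 1 (base 4). Lift 5: 6311. −1: 6310.

553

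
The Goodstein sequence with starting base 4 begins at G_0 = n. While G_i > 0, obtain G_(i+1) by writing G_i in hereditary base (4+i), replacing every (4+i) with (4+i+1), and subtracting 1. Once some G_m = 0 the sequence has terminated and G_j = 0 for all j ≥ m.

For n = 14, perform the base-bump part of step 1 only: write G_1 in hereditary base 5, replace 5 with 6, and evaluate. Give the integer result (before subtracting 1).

i=0: 14 = 3·4 + 2 (b=4); 4→5: 3·5 + 2 = 17; 17−1 = 16
i=1: 16 = 3·5 + 1 (b=5); 5→6: 3·6 + 1 = 19; 19−1 = 18

19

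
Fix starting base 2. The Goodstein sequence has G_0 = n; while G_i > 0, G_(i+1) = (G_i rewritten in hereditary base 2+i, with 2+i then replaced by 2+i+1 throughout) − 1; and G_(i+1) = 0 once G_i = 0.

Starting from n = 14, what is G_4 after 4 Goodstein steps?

326591

base 2: 14 = 2^(2 + 1) + 2^2 + 2; at 3: 3^(3 + 1) + 3^3 + 3 = 111; next = 110
base 3: 110 = 3^(3 + 1) + 3^3 + 2; at 4: 4^(4 + 1) + 4^4 + 2 = 1282; next = 1281
base 4: 1281 = 4^(4 + 1) + 4^4 + 1; at 5: 5^(5 + 1) + 5^5 + 1 = 18751; next = 18750
base 5: 18750 = 5^(5 + 1) + 5^5; at 6: 6^(6 + 1) + 6^6 = 326592; next = 326591
base 6: 326591 = 6^(6 + 1) + 5·6^5 + 5·6^4 + 5·6^3 + 5·6^2 + 5·6 + 5; at 7: 7^(7 + 1) + 5·7^5 + 5·7^4 + 5·7^3 + 5·7^2 + 5·7 + 5 = 5862841; next = 5862840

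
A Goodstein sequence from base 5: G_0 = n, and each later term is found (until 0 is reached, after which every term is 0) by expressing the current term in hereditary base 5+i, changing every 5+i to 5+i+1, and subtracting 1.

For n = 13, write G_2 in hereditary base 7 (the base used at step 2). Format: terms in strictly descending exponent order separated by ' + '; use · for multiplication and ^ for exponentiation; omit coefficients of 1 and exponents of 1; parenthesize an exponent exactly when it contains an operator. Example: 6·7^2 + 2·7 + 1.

base 5: 13 = 2·5 + 3; at 6: 2·6 + 3 = 15; next = 14
base 6: 14 = 2·6 + 2; at 7: 2·7 + 2 = 16; next = 15
base 7: 15 = 2·7 + 1; at 8: 2·8 + 1 = 17; next = 16

2·7 + 1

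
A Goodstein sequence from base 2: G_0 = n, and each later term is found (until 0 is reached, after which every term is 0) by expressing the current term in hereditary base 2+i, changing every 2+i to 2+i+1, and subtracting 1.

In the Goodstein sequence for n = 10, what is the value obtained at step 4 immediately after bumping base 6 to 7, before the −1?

base 2: 10 = 2^(2 + 1) + 2; at 3: 3^(3 + 1) + 3 = 84; next = 83
base 3: 83 = 3^(3 + 1) + 2; at 4: 4^(4 + 1) + 2 = 1026; next = 1025
base 4: 1025 = 4^(4 + 1) + 1; at 5: 5^(5 + 1) + 1 = 15626; next = 15625
base 5: 15625 = 5^(5 + 1); at 6: 6^(6 + 1) = 279936; next = 279935
base 6: 279935 = 5·6^6 + 5·6^5 + 5·6^4 + 5·6^3 + 5·6^2 + 5·6 + 5; at 7: 5·7^7 + 5·7^5 + 5·7^4 + 5·7^3 + 5·7^2 + 5·7 + 5 = 4215755; next = 4215754

4215755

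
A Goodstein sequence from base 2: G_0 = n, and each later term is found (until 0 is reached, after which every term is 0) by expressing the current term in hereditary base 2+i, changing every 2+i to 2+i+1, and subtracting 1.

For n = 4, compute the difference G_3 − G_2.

i=0: 4 = 2^2 (b=2); 2→3: 3^3 = 27; 27−1 = 26
i=1: 26 = 2·3^2 + 2·3 + 2 (b=3); 3→4: 2·4^2 + 2·4 + 2 = 42; 42−1 = 41
i=2: 41 = 2·4^2 + 2·4 + 1 (b=4); 4→5: 2·5^2 + 2·5 + 1 = 61; 61−1 = 60

19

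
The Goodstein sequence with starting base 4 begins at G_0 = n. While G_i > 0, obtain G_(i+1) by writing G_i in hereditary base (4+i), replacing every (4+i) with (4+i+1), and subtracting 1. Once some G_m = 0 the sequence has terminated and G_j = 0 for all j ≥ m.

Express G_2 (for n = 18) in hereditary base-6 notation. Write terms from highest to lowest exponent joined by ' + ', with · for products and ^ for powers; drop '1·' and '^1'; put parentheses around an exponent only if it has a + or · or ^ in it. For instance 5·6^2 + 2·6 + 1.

G_0 = 18. HB_4(18) = 4^2 + 2. Bump = 27. G_1 = 26.
G_1 = 26. HB_5(26) = 5^2 + 1. Bump = 37. G_2 = 36.
G_2 = 36. HB_6(36) = 6^2. Bump = 49. G_3 = 48.

6^2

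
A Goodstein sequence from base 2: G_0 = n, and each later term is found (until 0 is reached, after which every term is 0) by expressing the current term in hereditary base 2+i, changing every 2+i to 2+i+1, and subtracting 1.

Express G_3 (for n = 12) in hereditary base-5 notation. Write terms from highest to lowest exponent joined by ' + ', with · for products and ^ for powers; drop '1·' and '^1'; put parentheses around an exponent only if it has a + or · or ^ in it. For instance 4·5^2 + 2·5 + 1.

5^(5 + 1) + 2·5^2 + 2·5

G_0=12  [base 2] 2^(2 + 1) + 2^2  →[2↦3]→  3^(3 + 1) + 3^3 = 108  −1 ⇒ G_1=107
G_1=107  [base 3] 3^(3 + 1) + 2·3^2 + 2·3 + 2  →[3↦4]→  4^(4 + 1) + 2·4^2 + 2·4 + 2 = 1066  −1 ⇒ G_2=1065
G_2=1065  [base 4] 4^(4 + 1) + 2·4^2 + 2·4 + 1  →[4↦5]→  5^(5 + 1) + 2·5^2 + 2·5 + 1 = 15686  −1 ⇒ G_3=15685
G_3=15685  [base 5] 5^(5 + 1) + 2·5^2 + 2·5  →[5↦6]→  6^(6 + 1) + 2·6^2 + 2·6 = 280020  −1 ⇒ G_4=280019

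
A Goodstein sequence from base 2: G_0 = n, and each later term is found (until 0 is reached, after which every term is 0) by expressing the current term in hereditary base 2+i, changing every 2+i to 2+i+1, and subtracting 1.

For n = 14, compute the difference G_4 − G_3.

i=0: 14 = 2^(2 + 1) + 2^2 + 2 (b=2); 2→3: 3^(3 + 1) + 3^3 + 3 = 111; 111−1 = 110
i=1: 110 = 3^(3 + 1) + 3^3 + 2 (b=3); 3→4: 4^(4 + 1) + 4^4 + 2 = 1282; 1282−1 = 1281
i=2: 1281 = 4^(4 + 1) + 4^4 + 1 (b=4); 4→5: 5^(5 + 1) + 5^5 + 1 = 18751; 18751−1 = 18750
i=3: 18750 = 5^(5 + 1) + 5^5 (b=5); 5→6: 6^(6 + 1) + 6^6 = 326592; 326592−1 = 326591

307841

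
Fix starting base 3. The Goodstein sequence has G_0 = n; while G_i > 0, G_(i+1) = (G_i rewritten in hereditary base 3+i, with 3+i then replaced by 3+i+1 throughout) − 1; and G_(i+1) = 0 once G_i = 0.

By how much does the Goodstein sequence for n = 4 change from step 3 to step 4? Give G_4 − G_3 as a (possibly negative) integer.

-1

G_0=4  [base 3] 3 + 1  →[3↦4]→  4 + 1 = 5  −1 ⇒ G_1=4
G_1=4  [base 4] 4  →[4↦5]→  5 = 5  −1 ⇒ G_2=4
G_2=4  [base 5] 4  →[5↦6]→  4 = 4  −1 ⇒ G_3=3
G_3=3  [base 6] 3  →[6↦7]→  3 = 3  −1 ⇒ G_4=2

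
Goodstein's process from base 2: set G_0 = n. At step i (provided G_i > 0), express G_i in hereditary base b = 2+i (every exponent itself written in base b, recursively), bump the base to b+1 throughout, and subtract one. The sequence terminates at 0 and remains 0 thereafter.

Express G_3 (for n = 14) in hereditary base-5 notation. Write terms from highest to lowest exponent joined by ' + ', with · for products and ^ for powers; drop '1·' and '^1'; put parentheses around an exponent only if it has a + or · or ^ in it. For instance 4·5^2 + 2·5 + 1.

(0) 14|_2 = 2^(2 + 1) + 2^2 + 2 ↦ 3^(3 + 1) + 3^3 + 3|_3 = 111 ⇒ 110
(1) 110|_3 = 3^(3 + 1) + 3^3 + 2 ↦ 4^(4 + 1) + 4^4 + 2|_4 = 1282 ⇒ 1281
(2) 1281|_4 = 4^(4 + 1) + 4^4 + 1 ↦ 5^(5 + 1) + 5^5 + 1|_5 = 18751 ⇒ 18750

5^(5 + 1) + 5^5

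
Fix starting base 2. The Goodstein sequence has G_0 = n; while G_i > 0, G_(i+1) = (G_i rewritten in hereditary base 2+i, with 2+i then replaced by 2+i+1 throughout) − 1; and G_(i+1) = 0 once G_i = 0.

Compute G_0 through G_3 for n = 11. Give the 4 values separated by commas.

11 —HB2→ 2^(2 + 1) + 2 + 1 —bump→ 3^(3 + 1) + 3 + 1 = 85 —(−1)→ 84
84 —HB3→ 3^(3 + 1) + 3 —bump→ 4^(4 + 1) + 4 = 1028 —(−1)→ 1027
1027 —HB4→ 4^(4 + 1) + 3 —bump→ 5^(5 + 1) + 3 = 15628 —(−1)→ 15627

11, 84, 1027, 15627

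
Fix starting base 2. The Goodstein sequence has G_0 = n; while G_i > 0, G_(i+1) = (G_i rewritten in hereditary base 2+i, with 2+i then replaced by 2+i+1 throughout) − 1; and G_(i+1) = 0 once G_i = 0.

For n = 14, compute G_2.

1281

[0] 14 ≡ 2^(2 + 1) + 2^2 + 2 (base 2). Lift 3: 111. −1: 110.
[1] 110 ≡ 3^(3 + 1) + 3^3 + 2 (base 3). Lift 4: 1282. −1: 1281.
[2] 1281 ≡ 4^(4 + 1) + 4^4 + 1 (base 4). Lift 5: 18751. −1: 18750.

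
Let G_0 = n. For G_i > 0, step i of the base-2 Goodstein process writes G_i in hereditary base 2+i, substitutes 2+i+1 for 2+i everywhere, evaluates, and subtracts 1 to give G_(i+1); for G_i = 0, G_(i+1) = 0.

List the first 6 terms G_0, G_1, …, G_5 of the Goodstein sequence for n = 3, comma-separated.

3, 3, 3, 2, 1, 0

i=0: 3 = 2 + 1 (b=2); 2→3: 3 + 1 = 4; 4−1 = 3
i=1: 3 = 3 (b=3); 3→4: 4 = 4; 4−1 = 3
i=2: 3 = 3 (b=4); 4→5: 3 = 3; 3−1 = 2
i=3: 2 = 2 (b=5); 5→6: 2 = 2; 2−1 = 1
i=4: 1 = 1 (b=6); 6→7: 1 = 1; 1−1 = 0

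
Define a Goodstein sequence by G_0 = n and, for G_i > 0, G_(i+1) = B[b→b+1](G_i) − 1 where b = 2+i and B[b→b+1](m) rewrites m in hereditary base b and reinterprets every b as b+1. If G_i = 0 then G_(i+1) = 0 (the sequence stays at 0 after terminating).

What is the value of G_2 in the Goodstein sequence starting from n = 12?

G_0 = 12. HB_2(12) = 2^(2 + 1) + 2^2. Bump = 108. G_1 = 107.
G_1 = 107. HB_3(107) = 3^(3 + 1) + 2·3^2 + 2·3 + 2. Bump = 1066. G_2 = 1065.

1065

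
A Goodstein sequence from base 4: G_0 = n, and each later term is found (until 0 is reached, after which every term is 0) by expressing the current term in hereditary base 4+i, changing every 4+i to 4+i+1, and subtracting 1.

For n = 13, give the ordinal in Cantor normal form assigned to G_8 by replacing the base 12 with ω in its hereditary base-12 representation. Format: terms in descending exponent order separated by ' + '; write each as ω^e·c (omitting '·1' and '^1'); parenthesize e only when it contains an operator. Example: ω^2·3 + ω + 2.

ω + 11

13 —HB4→ 3·4 + 1 —bump→ 3·5 + 1 = 16 —(−1)→ 15
15 —HB5→ 3·5 —bump→ 3·6 = 18 —(−1)→ 17
17 —HB6→ 2·6 + 5 —bump→ 2·7 + 5 = 19 —(−1)→ 18
18 —HB7→ 2·7 + 4 —bump→ 2·8 + 4 = 20 —(−1)→ 19
19 —HB8→ 2·8 + 3 —bump→ 2·9 + 3 = 21 —(−1)→ 20
20 —HB9→ 2·9 + 2 —bump→ 2·10 + 2 = 22 —(−1)→ 21
21 —HB10→ 2·10 + 1 —bump→ 2·11 + 1 = 23 —(−1)→ 22
22 —HB11→ 2·11 —bump→ 2·12 = 24 —(−1)→ 23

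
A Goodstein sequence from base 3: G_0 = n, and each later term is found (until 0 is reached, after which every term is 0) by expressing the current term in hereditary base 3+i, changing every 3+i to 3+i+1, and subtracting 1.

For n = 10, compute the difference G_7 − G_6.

i=0: 10 = 3^2 + 1 (b=3); 3→4: 4^2 + 1 = 17; 17−1 = 16
i=1: 16 = 4^2 (b=4); 4→5: 5^2 = 25; 25−1 = 24
i=2: 24 = 4·5 + 4 (b=5); 5→6: 4·6 + 4 = 28; 28−1 = 27
i=3: 27 = 4·6 + 3 (b=6); 6→7: 4·7 + 3 = 31; 31−1 = 30
i=4: 30 = 4·7 + 2 (b=7); 7→8: 4·8 + 2 = 34; 34−1 = 33
i=5: 33 = 4·8 + 1 (b=8); 8→9: 4·9 + 1 = 37; 37−1 = 36
i=6: 36 = 4·9 (b=9); 9→10: 4·10 = 40; 40−1 = 39

3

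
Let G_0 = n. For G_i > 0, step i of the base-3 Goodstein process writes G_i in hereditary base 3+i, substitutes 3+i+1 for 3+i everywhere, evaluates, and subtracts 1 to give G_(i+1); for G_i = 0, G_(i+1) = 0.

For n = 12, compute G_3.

12 —HB3→ 3^2 + 3 —bump→ 4^2 + 4 = 20 —(−1)→ 19
19 —HB4→ 4^2 + 3 —bump→ 5^2 + 3 = 28 —(−1)→ 27
27 —HB5→ 5^2 + 2 —bump→ 6^2 + 2 = 38 —(−1)→ 37
37 —HB6→ 6^2 + 1 —bump→ 7^2 + 1 = 50 —(−1)→ 49

37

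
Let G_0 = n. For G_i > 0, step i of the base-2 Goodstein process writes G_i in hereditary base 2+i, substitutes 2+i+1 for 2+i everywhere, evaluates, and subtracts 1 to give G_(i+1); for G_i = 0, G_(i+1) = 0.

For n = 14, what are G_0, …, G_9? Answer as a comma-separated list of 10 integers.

14, 110, 1281, 18750, 326591, 5862840, 134404971, 3487116548, 100000555551, 3138429262496

14 —HB2→ 2^(2 + 1) + 2^2 + 2 —bump→ 3^(3 + 1) + 3^3 + 3 = 111 —(−1)→ 110
110 —HB3→ 3^(3 + 1) + 3^3 + 2 —bump→ 4^(4 + 1) + 4^4 + 2 = 1282 —(−1)→ 1281
1281 —HB4→ 4^(4 + 1) + 4^4 + 1 —bump→ 5^(5 + 1) + 5^5 + 1 = 18751 —(−1)→ 18750
18750 —HB5→ 5^(5 + 1) + 5^5 —bump→ 6^(6 + 1) + 6^6 = 326592 —(−1)→ 326591
326591 —HB6→ 6^(6 + 1) + 5·6^5 + 5·6^4 + 5·6^3 + 5·6^2 + 5·6 + 5 —bump→ 7^(7 + 1) + 5·7^5 + 5·7^4 + 5·7^3 + 5·7^2 + 5·7 + 5 = 5862841 —(−1)→ 5862840
5862840 —HB7→ 7^(7 + 1) + 5·7^5 + 5·7^4 + 5·7^3 + 5·7^2 + 5·7 + 4 —bump→ 8^(8 + 1) + 5·8^5 + 5·8^4 + 5·8^3 + 5·8^2 + 5·8 + 4 = 134404972 —(−1)→ 134404971
134404971 —HB8→ 8^(8 + 1) + 5·8^5 + 5·8^4 + 5·8^3 + 5·8^2 + 5·8 + 3 —bump→ 9^(9 + 1) + 5·9^5 + 5·9^4 + 5·9^3 + 5·9^2 + 5·9 + 3 = 3487116549 —(−1)→ 3487116548
3487116548 —HB9→ 9^(9 + 1) + 5·9^5 + 5·9^4 + 5·9^3 + 5·9^2 + 5·9 + 2 —bump→ 10^(10 + 1) + 5·10^5 + 5·10^4 + 5·10^3 + 5·10^2 + 5·10 + 2 = 100000555552 —(−1)→ 100000555551
100000555551 —HB10→ 10^(10 + 1) + 5·10^5 + 5·10^4 + 5·10^3 + 5·10^2 + 5·10 + 1 —bump→ 11^(11 + 1) + 5·11^5 + 5·11^4 + 5·11^3 + 5·11^2 + 5·11 + 1 = 3138429262497 —(−1)→ 3138429262496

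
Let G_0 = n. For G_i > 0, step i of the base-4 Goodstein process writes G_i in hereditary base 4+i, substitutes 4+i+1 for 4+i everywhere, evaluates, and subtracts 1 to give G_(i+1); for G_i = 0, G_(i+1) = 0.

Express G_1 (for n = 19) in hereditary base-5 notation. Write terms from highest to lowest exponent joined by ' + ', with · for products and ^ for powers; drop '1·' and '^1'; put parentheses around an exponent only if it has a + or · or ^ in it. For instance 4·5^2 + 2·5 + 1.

5^2 + 2

[0] 19 ≡ 4^2 + 3 (base 4). Lift 5: 28. −1: 27.
[1] 27 ≡ 5^2 + 2 (base 5). Lift 6: 38. −1: 37.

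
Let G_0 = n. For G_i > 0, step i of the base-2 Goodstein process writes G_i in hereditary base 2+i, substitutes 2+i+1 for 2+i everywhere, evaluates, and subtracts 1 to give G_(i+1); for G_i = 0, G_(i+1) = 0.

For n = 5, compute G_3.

467

5 —HB2→ 2^2 + 1 —bump→ 3^3 + 1 = 28 —(−1)→ 27
27 —HB3→ 3^3 —bump→ 4^4 = 256 —(−1)→ 255
255 —HB4→ 3·4^3 + 3·4^2 + 3·4 + 3 —bump→ 3·5^3 + 3·5^2 + 3·5 + 3 = 468 —(−1)→ 467
467 —HB5→ 3·5^3 + 3·5^2 + 3·5 + 2 —bump→ 3·6^3 + 3·6^2 + 3·6 + 2 = 776 —(−1)→ 775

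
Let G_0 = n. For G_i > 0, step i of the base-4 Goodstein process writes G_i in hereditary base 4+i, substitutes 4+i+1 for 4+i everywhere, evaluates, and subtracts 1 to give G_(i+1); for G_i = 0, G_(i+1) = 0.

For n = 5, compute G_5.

G_0=5  [base 4] 4 + 1  →[4↦5]→  5 + 1 = 6  −1 ⇒ G_1=5
G_1=5  [base 5] 5  →[5↦6]→  6 = 6  −1 ⇒ G_2=5
G_2=5  [base 6] 5  →[6↦7]→  5 = 5  −1 ⇒ G_3=4
G_3=4  [base 7] 4  →[7↦8]→  4 = 4  −1 ⇒ G_4=3
G_4=3  [base 8] 3  →[8↦9]→  3 = 3  −1 ⇒ G_5=2

2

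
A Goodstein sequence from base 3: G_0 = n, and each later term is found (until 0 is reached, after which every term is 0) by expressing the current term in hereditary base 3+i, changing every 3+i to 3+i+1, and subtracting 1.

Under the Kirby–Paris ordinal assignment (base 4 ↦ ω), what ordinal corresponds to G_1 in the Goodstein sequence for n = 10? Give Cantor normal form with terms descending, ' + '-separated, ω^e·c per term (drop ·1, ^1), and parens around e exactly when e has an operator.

G_0=10  [base 3] 3^2 + 1  →[3↦4]→  4^2 + 1 = 17  −1 ⇒ G_1=16
G_1=16  [base 4] 4^2  →[4↦5]→  5^2 = 25  −1 ⇒ G_2=24

ω^2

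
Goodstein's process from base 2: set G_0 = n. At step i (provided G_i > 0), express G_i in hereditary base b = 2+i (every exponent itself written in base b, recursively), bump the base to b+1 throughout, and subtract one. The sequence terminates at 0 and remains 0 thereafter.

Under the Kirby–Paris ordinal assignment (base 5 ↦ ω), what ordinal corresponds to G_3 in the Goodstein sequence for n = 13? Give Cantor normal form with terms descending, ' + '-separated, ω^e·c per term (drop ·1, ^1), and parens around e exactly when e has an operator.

ω^(ω + 1) + ω^3·3 + ω^2·3 + ω·3 + 2

[0] 13 ≡ 2^(2 + 1) + 2^2 + 1 (base 2). Lift 3: 109. −1: 108.
[1] 108 ≡ 3^(3 + 1) + 3^3 (base 3). Lift 4: 1280. −1: 1279.
[2] 1279 ≡ 4^(4 + 1) + 3·4^3 + 3·4^2 + 3·4 + 3 (base 4). Lift 5: 16093. −1: 16092.
[3] 16092 ≡ 5^(5 + 1) + 3·5^3 + 3·5^2 + 3·5 + 2 (base 5). Lift 6: 280712. −1: 280711.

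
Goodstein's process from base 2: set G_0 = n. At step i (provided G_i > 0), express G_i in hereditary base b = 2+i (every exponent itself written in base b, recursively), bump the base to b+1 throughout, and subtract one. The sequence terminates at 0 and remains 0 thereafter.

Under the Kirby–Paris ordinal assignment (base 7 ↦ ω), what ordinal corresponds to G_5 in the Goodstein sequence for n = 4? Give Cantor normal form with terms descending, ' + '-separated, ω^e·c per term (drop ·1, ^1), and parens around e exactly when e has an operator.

ω^2·2 + ω + 4

G_0 = 4. HB_2(4) = 2^2. Bump = 27. G_1 = 26.
G_1 = 26. HB_3(26) = 2·3^2 + 2·3 + 2. Bump = 42. G_2 = 41.
G_2 = 41. HB_4(41) = 2·4^2 + 2·4 + 1. Bump = 61. G_3 = 60.
G_3 = 60. HB_5(60) = 2·5^2 + 2·5. Bump = 84. G_4 = 83.
G_4 = 83. HB_6(83) = 2·6^2 + 6 + 5. Bump = 110. G_5 = 109.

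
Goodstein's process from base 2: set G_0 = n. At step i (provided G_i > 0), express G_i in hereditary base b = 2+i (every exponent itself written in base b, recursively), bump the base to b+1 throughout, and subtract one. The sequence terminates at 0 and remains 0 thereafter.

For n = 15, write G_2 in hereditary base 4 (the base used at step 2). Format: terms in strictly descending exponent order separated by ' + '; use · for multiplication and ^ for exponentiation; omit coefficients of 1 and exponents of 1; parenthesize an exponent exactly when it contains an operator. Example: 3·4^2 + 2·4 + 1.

15 —HB2→ 2^(2 + 1) + 2^2 + 2 + 1 —bump→ 3^(3 + 1) + 3^3 + 3 + 1 = 112 —(−1)→ 111
111 —HB3→ 3^(3 + 1) + 3^3 + 3 —bump→ 4^(4 + 1) + 4^4 + 4 = 1284 —(−1)→ 1283
1283 —HB4→ 4^(4 + 1) + 4^4 + 3 —bump→ 5^(5 + 1) + 5^5 + 3 = 18753 —(−1)→ 18752

4^(4 + 1) + 4^4 + 3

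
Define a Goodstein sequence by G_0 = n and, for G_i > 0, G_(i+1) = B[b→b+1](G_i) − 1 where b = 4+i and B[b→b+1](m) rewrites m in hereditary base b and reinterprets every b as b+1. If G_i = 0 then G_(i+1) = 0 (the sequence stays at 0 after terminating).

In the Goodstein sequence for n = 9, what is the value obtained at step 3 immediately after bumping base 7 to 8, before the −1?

12

9 —HB4→ 2·4 + 1 —bump→ 2·5 + 1 = 11 —(−1)→ 10
10 —HB5→ 2·5 —bump→ 2·6 = 12 —(−1)→ 11
11 —HB6→ 6 + 5 —bump→ 7 + 5 = 12 —(−1)→ 11
11 —HB7→ 7 + 4 —bump→ 8 + 4 = 12 —(−1)→ 11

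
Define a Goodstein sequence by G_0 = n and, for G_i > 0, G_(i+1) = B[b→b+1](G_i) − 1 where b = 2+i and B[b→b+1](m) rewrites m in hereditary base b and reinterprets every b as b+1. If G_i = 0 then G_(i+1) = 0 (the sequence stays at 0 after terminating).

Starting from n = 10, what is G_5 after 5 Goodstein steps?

base 2: 10 = 2^(2 + 1) + 2; at 3: 3^(3 + 1) + 3 = 84; next = 83
base 3: 83 = 3^(3 + 1) + 2; at 4: 4^(4 + 1) + 2 = 1026; next = 1025
base 4: 1025 = 4^(4 + 1) + 1; at 5: 5^(5 + 1) + 1 = 15626; next = 15625
base 5: 15625 = 5^(5 + 1); at 6: 6^(6 + 1) = 279936; next = 279935
base 6: 279935 = 5·6^6 + 5·6^5 + 5·6^4 + 5·6^3 + 5·6^2 + 5·6 + 5; at 7: 5·7^7 + 5·7^5 + 5·7^4 + 5·7^3 + 5·7^2 + 5·7 + 5 = 4215755; next = 4215754
base 7: 4215754 = 5·7^7 + 5·7^5 + 5·7^4 + 5·7^3 + 5·7^2 + 5·7 + 4; at 8: 5·8^8 + 5·8^5 + 5·8^4 + 5·8^3 + 5·8^2 + 5·8 + 4 = 84073324; next = 84073323

4215754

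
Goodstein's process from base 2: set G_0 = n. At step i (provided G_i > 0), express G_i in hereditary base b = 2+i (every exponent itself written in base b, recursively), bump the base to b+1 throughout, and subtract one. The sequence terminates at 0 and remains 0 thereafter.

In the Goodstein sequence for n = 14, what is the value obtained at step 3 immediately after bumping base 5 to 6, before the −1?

(0) 14|_2 = 2^(2 + 1) + 2^2 + 2 ↦ 3^(3 + 1) + 3^3 + 3|_3 = 111 ⇒ 110
(1) 110|_3 = 3^(3 + 1) + 3^3 + 2 ↦ 4^(4 + 1) + 4^4 + 2|_4 = 1282 ⇒ 1281
(2) 1281|_4 = 4^(4 + 1) + 4^4 + 1 ↦ 5^(5 + 1) + 5^5 + 1|_5 = 18751 ⇒ 18750
(3) 18750|_5 = 5^(5 + 1) + 5^5 ↦ 6^(6 + 1) + 6^6|_6 = 326592 ⇒ 326591

326592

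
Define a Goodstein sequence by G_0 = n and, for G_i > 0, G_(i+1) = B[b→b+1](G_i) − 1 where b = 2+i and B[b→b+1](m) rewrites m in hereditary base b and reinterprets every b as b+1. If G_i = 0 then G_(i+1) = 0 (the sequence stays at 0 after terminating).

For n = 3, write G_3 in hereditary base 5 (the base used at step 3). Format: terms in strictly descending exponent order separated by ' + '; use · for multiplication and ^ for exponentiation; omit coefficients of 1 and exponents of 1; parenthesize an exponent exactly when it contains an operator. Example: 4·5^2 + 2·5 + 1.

2

G_0=3  [base 2] 2 + 1  →[2↦3]→  3 + 1 = 4  −1 ⇒ G_1=3
G_1=3  [base 3] 3  →[3↦4]→  4 = 4  −1 ⇒ G_2=3
G_2=3  [base 4] 3  →[4↦5]→  3 = 3  −1 ⇒ G_3=2
G_3=2  [base 5] 2  →[5↦6]→  2 = 2  −1 ⇒ G_4=1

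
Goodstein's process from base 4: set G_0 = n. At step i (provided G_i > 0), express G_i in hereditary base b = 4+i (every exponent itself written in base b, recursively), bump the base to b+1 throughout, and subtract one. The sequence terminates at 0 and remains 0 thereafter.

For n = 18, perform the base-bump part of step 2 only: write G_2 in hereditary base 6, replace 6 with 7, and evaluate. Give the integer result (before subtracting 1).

49

step 0: 18 = 4^2 + 2; sub 5 for 4: 5^2 + 2; = 27; G_1 = 27−1 = 26
step 1: 26 = 5^2 + 1; sub 6 for 5: 6^2 + 1; = 37; G_2 = 37−1 = 36
step 2: 36 = 6^2; sub 7 for 6: 7^2; = 49; G_3 = 49−1 = 48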